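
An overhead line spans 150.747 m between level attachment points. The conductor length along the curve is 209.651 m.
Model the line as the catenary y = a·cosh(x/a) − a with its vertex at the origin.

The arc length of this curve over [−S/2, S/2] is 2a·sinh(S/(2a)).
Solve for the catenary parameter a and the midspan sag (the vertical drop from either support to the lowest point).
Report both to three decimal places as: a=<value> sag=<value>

a=51.886 sag=65.078

seed: a₀ = √(S³/(24(L−S))) = √(150.747³/(24·58.904)) = 49.226052
iter 1: u=1.531171  f(a)=+7.303e+00  f'(a)=-3.003e+00  a ← 49.226052 − (+7.303e+00/-3.003e+00) = 51.657740
iter 2: u=1.459094  f(a)=+5.760e-01  f'(a)=-2.547e+00  a ← 51.657740 − (+5.760e-01/-2.547e+00) = 51.883932
iter 3: u=1.452733  f(a)=+4.262e-03  f'(a)=-2.509e+00  a ← 51.883932 − (+4.262e-03/-2.509e+00) = 51.885630
iter 4: u=1.452685  f(a)=+2.371e-07  f'(a)=-2.509e+00  a ← 51.885630 − (+2.371e-07/-2.509e+00) = 51.885631
iter 5: u=1.452685  f(a)=-5.684e-14  f'(a)=-2.509e+00  a ← 51.885631 − (-5.684e-14/-2.509e+00) = 51.885631
converged: |Δa| < 1e-12 after 5 iterations
sag = a·(cosh(S/(2a)) − 1) = 51.885631·(cosh(1.452685) − 1) = 65.078057
T_max/T_min = cosh(S/(2a)) = 2.254260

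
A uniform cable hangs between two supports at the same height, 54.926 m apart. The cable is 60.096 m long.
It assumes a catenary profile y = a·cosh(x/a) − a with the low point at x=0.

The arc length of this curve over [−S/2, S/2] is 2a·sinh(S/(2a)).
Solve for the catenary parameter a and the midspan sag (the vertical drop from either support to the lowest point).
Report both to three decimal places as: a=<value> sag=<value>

a=37.049 sag=10.653

seed: a₀ = √(S³/(24(L−S))) = √(54.926³/(24·5.170)) = 36.543999
iter 1: u=0.751505  f(a)=+1.480e-01  f'(a)=-2.993e-01  a ← 36.543999 − (+1.480e-01/-2.993e-01) = 37.038462
iter 2: u=0.741472  f(a)=+3.057e-03  f'(a)=-2.870e-01  a ← 37.038462 − (+3.057e-03/-2.870e-01) = 37.049112
iter 3: u=0.741259  f(a)=+1.366e-06  f'(a)=-2.867e-01  a ← 37.049112 − (+1.366e-06/-2.867e-01) = 37.049117
iter 4: u=0.741259  f(a)=+2.700e-13  f'(a)=-2.867e-01  a ← 37.049117 − (+2.700e-13/-2.867e-01) = 37.049117
converged: |Δa| < 1e-12 after 4 iterations
sag = a·(cosh(S/(2a)) − 1) = 37.049117·(cosh(0.741259) − 1) = 10.653287
T_max/T_min = cosh(S/(2a)) = 1.287545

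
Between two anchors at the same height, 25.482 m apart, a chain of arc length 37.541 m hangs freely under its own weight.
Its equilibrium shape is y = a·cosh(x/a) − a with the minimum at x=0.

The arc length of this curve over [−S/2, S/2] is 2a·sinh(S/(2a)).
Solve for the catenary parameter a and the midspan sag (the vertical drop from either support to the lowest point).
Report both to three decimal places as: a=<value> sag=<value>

a=8.048 sag=12.375

seed: a₀ = √(S³/(24(L−S))) = √(25.482³/(24·12.059)) = 7.561170
iter 1: u=1.685057  f(a)=+1.832e+00  f'(a)=-4.192e+00  a ← 7.561170 − (+1.832e+00/-4.192e+00) = 7.998275
iter 2: u=1.592968  f(a)=+1.709e-01  f'(a)=-3.444e+00  a ← 7.998275 − (+1.709e-01/-3.444e+00) = 8.047907
iter 3: u=1.583144  f(a)=+1.825e-03  f'(a)=-3.370e+00  a ← 8.047907 − (+1.825e-03/-3.370e+00) = 8.048449
iter 4: u=1.583038  f(a)=+2.129e-07  f'(a)=-3.370e+00  a ← 8.048449 − (+2.129e-07/-3.370e+00) = 8.048449
iter 5: u=1.583038  f(a)=+0.000e+00  f'(a)=-3.370e+00  a ← 8.048449 − (+0.000e+00/-3.370e+00) = 8.048449
converged: |Δa| < 1e-12 after 5 iterations
sag = a·(cosh(S/(2a)) − 1) = 8.048449·(cosh(1.583038) − 1) = 12.374803
T_max/T_min = cosh(S/(2a)) = 2.537539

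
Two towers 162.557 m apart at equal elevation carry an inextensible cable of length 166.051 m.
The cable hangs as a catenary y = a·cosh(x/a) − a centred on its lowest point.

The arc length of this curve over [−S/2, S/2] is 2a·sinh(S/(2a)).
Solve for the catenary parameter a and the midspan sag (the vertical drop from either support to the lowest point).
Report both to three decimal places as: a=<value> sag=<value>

seed: a₀ = √(S³/(24(L−S))) = √(162.557³/(24·3.494)) = 226.329645
iter 1: u=0.359116  f(a)=+2.260e-02  f'(a)=-3.128e-02  a ← 226.329645 − (+2.260e-02/-3.128e-02) = 227.052237
iter 2: u=0.357973  f(a)=+1.087e-04  f'(a)=-3.098e-02  a ← 227.052237 − (+1.087e-04/-3.098e-02) = 227.055746
iter 3: u=0.357967  f(a)=+2.541e-09  f'(a)=-3.097e-02  a ← 227.055746 − (+2.541e-09/-3.097e-02) = 227.055746
iter 4: u=0.357967  f(a)=-2.842e-14  f'(a)=-3.097e-02  a ← 227.055746 − (-2.842e-14/-3.097e-02) = 227.055746
converged: |Δa| < 1e-12 after 4 iterations
sag = a·(cosh(S/(2a)) − 1) = 227.055746·(cosh(0.357967) − 1) = 14.703526
T_max/T_min = cosh(S/(2a)) = 1.064757

a=227.056 sag=14.704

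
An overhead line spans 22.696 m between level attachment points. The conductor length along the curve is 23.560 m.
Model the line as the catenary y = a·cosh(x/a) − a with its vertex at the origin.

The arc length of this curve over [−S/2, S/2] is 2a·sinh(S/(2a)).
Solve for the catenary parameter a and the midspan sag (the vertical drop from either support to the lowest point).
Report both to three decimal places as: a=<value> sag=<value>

seed: a₀ = √(S³/(24(L−S))) = √(22.696³/(24·0.864)) = 23.744416
iter 1: u=0.477923  f(a)=+9.921e-03  f'(a)=-7.445e-02  a ← 23.744416 − (+9.921e-03/-7.445e-02) = 23.877674
iter 2: u=0.475256  f(a)=+8.414e-05  f'(a)=-7.319e-02  a ← 23.877674 − (+8.414e-05/-7.319e-02) = 23.878823
iter 3: u=0.475233  f(a)=+6.167e-09  f'(a)=-7.318e-02  a ← 23.878823 − (+6.167e-09/-7.318e-02) = 23.878823
iter 4: u=0.475233  f(a)=+0.000e+00  f'(a)=-7.318e-02  a ← 23.878823 − (+0.000e+00/-7.318e-02) = 23.878823
converged: |Δa| < 1e-12 after 4 iterations
sag = a·(cosh(S/(2a)) − 1) = 23.878823·(cosh(0.475233) − 1) = 2.747603
T_max/T_min = cosh(S/(2a)) = 1.115064

a=23.879 sag=2.748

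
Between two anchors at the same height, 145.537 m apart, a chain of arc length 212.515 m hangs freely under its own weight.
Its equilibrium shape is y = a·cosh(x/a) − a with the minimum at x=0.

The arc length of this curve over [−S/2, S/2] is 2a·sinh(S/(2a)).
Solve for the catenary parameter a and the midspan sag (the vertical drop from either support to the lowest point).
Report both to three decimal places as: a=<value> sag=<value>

seed: a₀ = √(S³/(24(L−S))) = √(145.537³/(24·66.978)) = 43.791359
iter 1: u=1.661709  f(a)=+9.879e+00  f'(a)=-3.991e+00  a ← 43.791359 − (+9.879e+00/-3.991e+00) = 46.266509
iter 2: u=1.572812  f(a)=+8.995e-01  f'(a)=-3.295e+00  a ← 46.266509 − (+8.995e-01/-3.295e+00) = 46.539503
iter 3: u=1.563586  f(a)=+9.106e-03  f'(a)=-3.228e+00  a ← 46.539503 − (+9.106e-03/-3.228e+00) = 46.542324
iter 4: u=1.563491  f(a)=+9.541e-07  f'(a)=-3.228e+00  a ← 46.542324 − (+9.541e-07/-3.228e+00) = 46.542324
iter 5: u=1.563491  f(a)=+5.684e-14  f'(a)=-3.228e+00  a ← 46.542324 − (+5.684e-14/-3.228e+00) = 46.542324
converged: |Δa| < 1e-12 after 5 iterations
sag = a·(cosh(S/(2a)) − 1) = 46.542324·(cosh(1.563491) − 1) = 69.461315
T_max/T_min = cosh(S/(2a)) = 2.492433

a=46.542 sag=69.461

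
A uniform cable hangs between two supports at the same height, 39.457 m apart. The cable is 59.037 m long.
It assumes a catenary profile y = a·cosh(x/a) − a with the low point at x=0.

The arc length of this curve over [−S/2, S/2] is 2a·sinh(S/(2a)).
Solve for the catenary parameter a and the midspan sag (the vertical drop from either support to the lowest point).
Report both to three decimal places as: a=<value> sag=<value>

seed: a₀ = √(S³/(24(L−S))) = √(39.457³/(24·19.580)) = 11.433367
iter 1: u=1.725520  f(a)=+3.130e+00  f'(a)=-4.559e+00  a ← 11.433367 − (+3.130e+00/-4.559e+00) = 12.119918
iter 2: u=1.627775  f(a)=+3.041e-01  f'(a)=-3.713e+00  a ← 12.119918 − (+3.041e-01/-3.713e+00) = 12.201826
iter 3: u=1.616848  f(a)=+3.553e-03  f'(a)=-3.627e+00  a ← 12.201826 − (+3.553e-03/-3.627e+00) = 12.202806
iter 4: u=1.616718  f(a)=+4.973e-07  f'(a)=-3.626e+00  a ← 12.202806 − (+4.973e-07/-3.626e+00) = 12.202806
iter 5: u=1.616718  f(a)=+2.842e-14  f'(a)=-3.626e+00  a ← 12.202806 − (+2.842e-14/-3.626e+00) = 12.202806
converged: |Δa| < 1e-12 after 5 iterations
sag = a·(cosh(S/(2a)) − 1) = 12.202806·(cosh(1.616718) − 1) = 19.738551
T_max/T_min = cosh(S/(2a)) = 2.617542

a=12.203 sag=19.739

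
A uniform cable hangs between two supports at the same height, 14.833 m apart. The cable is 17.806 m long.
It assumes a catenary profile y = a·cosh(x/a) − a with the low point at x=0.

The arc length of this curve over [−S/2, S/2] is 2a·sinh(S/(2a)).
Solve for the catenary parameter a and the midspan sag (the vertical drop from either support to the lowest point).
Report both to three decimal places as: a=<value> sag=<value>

seed: a₀ = √(S³/(24(L−S))) = √(14.833³/(24·2.973)) = 6.763016
iter 1: u=1.096626  f(a)=+1.840e-01  f'(a)=-9.896e-01  a ← 6.763016 − (+1.840e-01/-9.896e-01) = 6.948925
iter 2: u=1.067287  f(a)=+7.859e-03  f'(a)=-9.067e-01  a ← 6.948925 − (+7.859e-03/-9.067e-01) = 6.957593
iter 3: u=1.065958  f(a)=+1.576e-05  f'(a)=-9.030e-01  a ← 6.957593 − (+1.576e-05/-9.030e-01) = 6.957610
iter 4: u=1.065955  f(a)=+6.363e-11  f'(a)=-9.030e-01  a ← 6.957610 − (+6.363e-11/-9.030e-01) = 6.957610
iter 5: u=1.065955  f(a)=+3.553e-15  f'(a)=-9.030e-01  a ← 6.957610 − (+3.553e-15/-9.030e-01) = 6.957610
converged: |Δa| < 1e-12 after 5 iterations
sag = a·(cosh(S/(2a)) − 1) = 6.957610·(cosh(1.065955) − 1) = 4.341582
T_max/T_min = cosh(S/(2a)) = 1.624005

a=6.958 sag=4.342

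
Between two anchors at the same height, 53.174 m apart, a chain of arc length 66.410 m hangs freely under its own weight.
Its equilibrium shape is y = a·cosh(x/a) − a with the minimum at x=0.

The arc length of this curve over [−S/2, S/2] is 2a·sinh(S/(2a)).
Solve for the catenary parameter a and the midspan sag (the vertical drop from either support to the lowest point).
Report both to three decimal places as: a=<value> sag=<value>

a=22.525 sag=17.599

seed: a₀ = √(S³/(24(L−S))) = √(53.174³/(24·13.236)) = 21.755296
iter 1: u=1.222093  f(a)=+1.024e+00  f'(a)=-1.409e+00  a ← 21.755296 − (+1.024e+00/-1.409e+00) = 22.482516
iter 2: u=1.182563  f(a)=+5.360e-02  f'(a)=-1.265e+00  a ← 22.482516 − (+5.360e-02/-1.265e+00) = 22.524902
iter 3: u=1.180338  f(a)=+1.647e-04  f'(a)=-1.257e+00  a ← 22.524902 − (+1.647e-04/-1.257e+00) = 22.525033
iter 4: u=1.180331  f(a)=+1.566e-09  f'(a)=-1.257e+00  a ← 22.525033 − (+1.566e-09/-1.257e+00) = 22.525033
iter 5: u=1.180331  f(a)=-2.842e-14  f'(a)=-1.257e+00  a ← 22.525033 − (-2.842e-14/-1.257e+00) = 22.525033
converged: |Δa| < 1e-12 after 5 iterations
sag = a·(cosh(S/(2a)) − 1) = 22.525033·(cosh(1.180331) − 1) = 17.599138
T_max/T_min = cosh(S/(2a)) = 1.781315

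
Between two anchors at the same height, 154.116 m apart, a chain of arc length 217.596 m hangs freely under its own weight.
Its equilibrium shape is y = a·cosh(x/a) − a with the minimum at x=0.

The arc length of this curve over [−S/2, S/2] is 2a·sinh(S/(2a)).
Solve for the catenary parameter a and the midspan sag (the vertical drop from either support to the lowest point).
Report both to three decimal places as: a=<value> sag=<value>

a=51.798 sag=68.701

seed: a₀ = √(S³/(24(L−S))) = √(154.116³/(24·63.480)) = 49.017089
iter 1: u=1.572064  f(a)=+8.322e+00  f'(a)=-3.289e+00  a ← 49.017089 − (+8.322e+00/-3.289e+00) = 51.547024
iter 2: u=1.494907  f(a)=+6.877e-01  f'(a)=-2.766e+00  a ← 51.547024 − (+6.877e-01/-2.766e+00) = 51.795623
iter 3: u=1.487732  f(a)=+5.631e-03  f'(a)=-2.721e+00  a ← 51.795623 − (+5.631e-03/-2.721e+00) = 51.797693
iter 4: u=1.487672  f(a)=+3.843e-07  f'(a)=-2.721e+00  a ← 51.797693 − (+3.843e-07/-2.721e+00) = 51.797693
iter 5: u=1.487672  f(a)=+8.527e-14  f'(a)=-2.721e+00  a ← 51.797693 − (+8.527e-14/-2.721e+00) = 51.797693
converged: |Δa| < 1e-12 after 5 iterations
sag = a·(cosh(S/(2a)) − 1) = 51.797693·(cosh(1.487672) − 1) = 68.701294
T_max/T_min = cosh(S/(2a)) = 2.326339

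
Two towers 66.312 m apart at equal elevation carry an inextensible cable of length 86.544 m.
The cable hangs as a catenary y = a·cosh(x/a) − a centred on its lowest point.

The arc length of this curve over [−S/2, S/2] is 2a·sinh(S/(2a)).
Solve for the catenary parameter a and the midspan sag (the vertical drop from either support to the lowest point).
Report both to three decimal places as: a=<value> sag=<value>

seed: a₀ = √(S³/(24(L−S))) = √(66.312³/(24·20.232)) = 24.505477
iter 1: u=1.353004  f(a)=+1.935e+00  f'(a)=-1.974e+00  a ← 24.505477 − (+1.935e+00/-1.974e+00) = 25.485573
iter 2: u=1.300971  f(a)=+1.221e-01  f'(a)=-1.732e+00  a ← 25.485573 − (+1.221e-01/-1.732e+00) = 25.556085
iter 3: u=1.297382  f(a)=+5.591e-04  f'(a)=-1.716e+00  a ← 25.556085 − (+5.591e-04/-1.716e+00) = 25.556411
iter 4: u=1.297365  f(a)=+1.184e-08  f'(a)=-1.716e+00  a ← 25.556411 − (+1.184e-08/-1.716e+00) = 25.556411
iter 5: u=1.297365  f(a)=+1.421e-14  f'(a)=-1.716e+00  a ← 25.556411 − (+1.421e-14/-1.716e+00) = 25.556411
converged: |Δa| < 1e-12 after 5 iterations
sag = a·(cosh(S/(2a)) − 1) = 25.556411·(cosh(1.297365) − 1) = 24.698898
T_max/T_min = cosh(S/(2a)) = 1.966446

a=25.556 sag=24.699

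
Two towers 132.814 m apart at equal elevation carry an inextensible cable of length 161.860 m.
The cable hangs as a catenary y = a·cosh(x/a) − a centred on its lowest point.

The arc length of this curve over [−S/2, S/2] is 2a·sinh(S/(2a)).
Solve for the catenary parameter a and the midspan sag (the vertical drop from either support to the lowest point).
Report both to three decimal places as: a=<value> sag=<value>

seed: a₀ = √(S³/(24(L−S))) = √(132.814³/(24·29.046)) = 57.971828
iter 1: u=1.145505  f(a)=+1.966e+00  f'(a)=-1.140e+00  a ← 57.971828 − (+1.966e+00/-1.140e+00) = 59.696853
iter 2: u=1.112404  f(a)=+9.118e-02  f'(a)=-1.036e+00  a ← 59.696853 − (+9.118e-02/-1.036e+00) = 59.784832
iter 3: u=1.110767  f(a)=+2.172e-04  f'(a)=-1.031e+00  a ← 59.784832 − (+2.172e-04/-1.031e+00) = 59.785043
iter 4: u=1.110763  f(a)=+1.238e-09  f'(a)=-1.031e+00  a ← 59.785043 − (+1.238e-09/-1.031e+00) = 59.785043
iter 5: u=1.110763  f(a)=+0.000e+00  f'(a)=-1.031e+00  a ← 59.785043 − (+0.000e+00/-1.031e+00) = 59.785043
converged: |Δa| < 1e-12 after 5 iterations
sag = a·(cosh(S/(2a)) − 1) = 59.785043·(cosh(1.110763) − 1) = 40.832631
T_max/T_min = cosh(S/(2a)) = 1.682991

a=59.785 sag=40.833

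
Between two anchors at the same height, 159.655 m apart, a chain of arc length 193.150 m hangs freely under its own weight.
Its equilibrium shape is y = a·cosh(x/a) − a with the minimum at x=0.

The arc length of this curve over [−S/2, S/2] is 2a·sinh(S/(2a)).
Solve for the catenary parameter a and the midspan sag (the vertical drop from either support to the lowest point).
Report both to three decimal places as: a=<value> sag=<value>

a=73.289 sag=47.946

seed: a₀ = √(S³/(24(L−S))) = √(159.655³/(24·33.495)) = 71.150536
iter 1: u=1.121952  f(a)=+2.172e+00  f'(a)=-1.065e+00  a ← 71.150536 − (+2.172e+00/-1.065e+00) = 73.189433
iter 2: u=1.090697  f(a)=+9.688e-02  f'(a)=-9.724e-01  a ← 73.189433 − (+9.688e-02/-9.724e-01) = 73.289065
iter 3: u=1.089214  f(a)=+2.126e-04  f'(a)=-9.681e-01  a ← 73.289065 − (+2.126e-04/-9.681e-01) = 73.289284
iter 4: u=1.089211  f(a)=+1.028e-09  f'(a)=-9.681e-01  a ← 73.289284 − (+1.028e-09/-9.681e-01) = 73.289284
iter 5: u=1.089211  f(a)=+2.842e-14  f'(a)=-9.681e-01  a ← 73.289284 − (+2.842e-14/-9.681e-01) = 73.289284
converged: |Δa| < 1e-12 after 5 iterations
sag = a·(cosh(S/(2a)) − 1) = 73.289284·(cosh(1.089211) − 1) = 47.946230
T_max/T_min = cosh(S/(2a)) = 1.654205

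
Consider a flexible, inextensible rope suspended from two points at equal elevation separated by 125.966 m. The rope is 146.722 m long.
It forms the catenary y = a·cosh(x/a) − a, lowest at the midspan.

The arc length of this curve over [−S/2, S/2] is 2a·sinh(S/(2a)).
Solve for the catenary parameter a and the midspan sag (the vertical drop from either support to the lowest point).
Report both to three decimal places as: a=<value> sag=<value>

a=64.853 sag=33.064

seed: a₀ = √(S³/(24(L−S))) = √(125.966³/(24·20.756)) = 63.343573
iter 1: u=0.994308  f(a)=+1.051e+00  f'(a)=-7.225e-01  a ← 63.343573 − (+1.051e+00/-7.225e-01) = 64.797625
iter 2: u=0.971996  f(a)=+3.726e-02  f'(a)=-6.720e-01  a ← 64.797625 − (+3.726e-02/-6.720e-01) = 64.853068
iter 3: u=0.971165  f(a)=+5.069e-05  f'(a)=-6.702e-01  a ← 64.853068 − (+5.069e-05/-6.702e-01) = 64.853144
iter 4: u=0.971163  f(a)=+9.410e-11  f'(a)=-6.702e-01  a ← 64.853144 − (+9.410e-11/-6.702e-01) = 64.853144
iter 5: u=0.971163  f(a)=+0.000e+00  f'(a)=-6.702e-01  a ← 64.853144 − (+0.000e+00/-6.702e-01) = 64.853144
converged: |Δa| < 1e-12 after 5 iterations
sag = a·(cosh(S/(2a)) − 1) = 64.853144·(cosh(0.971163) − 1) = 33.063998
T_max/T_min = cosh(S/(2a)) = 1.509829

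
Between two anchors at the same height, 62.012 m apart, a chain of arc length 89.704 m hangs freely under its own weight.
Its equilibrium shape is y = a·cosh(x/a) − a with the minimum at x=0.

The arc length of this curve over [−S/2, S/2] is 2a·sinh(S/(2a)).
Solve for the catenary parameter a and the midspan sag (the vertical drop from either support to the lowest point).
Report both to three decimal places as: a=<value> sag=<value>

a=20.100 sag=29.050

seed: a₀ = √(S³/(24(L−S))) = √(62.012³/(24·27.692)) = 18.942218
iter 1: u=1.636873  f(a)=+3.956e+00  f'(a)=-3.786e+00  a ← 18.942218 − (+3.956e+00/-3.786e+00) = 19.986983
iter 2: u=1.551310  f(a)=+3.508e-01  f'(a)=-3.142e+00  a ← 19.986983 − (+3.508e-01/-3.142e+00) = 20.098656
iter 3: u=1.542690  f(a)=+3.353e-03  f'(a)=-3.082e+00  a ← 20.098656 − (+3.353e-03/-3.082e+00) = 20.099744
iter 4: u=1.542607  f(a)=+3.128e-07  f'(a)=-3.081e+00  a ← 20.099744 − (+3.128e-07/-3.081e+00) = 20.099744
iter 5: u=1.542607  f(a)=+1.421e-14  f'(a)=-3.081e+00  a ← 20.099744 − (+1.421e-14/-3.081e+00) = 20.099744
converged: |Δa| < 1e-12 after 5 iterations
sag = a·(cosh(S/(2a)) − 1) = 20.099744·(cosh(1.542607) − 1) = 29.050044
T_max/T_min = cosh(S/(2a)) = 2.445294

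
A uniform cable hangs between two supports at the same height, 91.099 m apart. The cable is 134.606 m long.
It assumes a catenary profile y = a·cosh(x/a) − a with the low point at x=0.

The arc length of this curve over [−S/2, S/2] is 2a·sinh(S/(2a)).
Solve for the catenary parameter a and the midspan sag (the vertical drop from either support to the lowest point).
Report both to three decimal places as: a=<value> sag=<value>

seed: a₀ = √(S³/(24(L−S))) = √(91.099³/(24·43.507)) = 26.908236
iter 1: u=1.692772  f(a)=+6.676e+00  f'(a)=-4.260e+00  a ← 26.908236 − (+6.676e+00/-4.260e+00) = 28.475249
iter 2: u=1.599617  f(a)=+6.276e-01  f'(a)=-3.494e+00  a ← 28.475249 − (+6.276e-01/-3.494e+00) = 28.654881
iter 3: u=1.589590  f(a)=+6.817e-03  f'(a)=-3.418e+00  a ← 28.654881 − (+6.817e-03/-3.418e+00) = 28.656876
iter 4: u=1.589479  f(a)=+8.237e-07  f'(a)=-3.417e+00  a ← 28.656876 − (+8.237e-07/-3.417e+00) = 28.656876
iter 5: u=1.589479  f(a)=+2.842e-14  f'(a)=-3.417e+00  a ← 28.656876 − (+2.842e-14/-3.417e+00) = 28.656876
converged: |Δa| < 1e-12 after 5 iterations
sag = a·(cosh(S/(2a)) − 1) = 28.656876·(cosh(1.589479) − 1) = 44.493041
T_max/T_min = cosh(S/(2a)) = 2.552613

a=28.657 sag=44.493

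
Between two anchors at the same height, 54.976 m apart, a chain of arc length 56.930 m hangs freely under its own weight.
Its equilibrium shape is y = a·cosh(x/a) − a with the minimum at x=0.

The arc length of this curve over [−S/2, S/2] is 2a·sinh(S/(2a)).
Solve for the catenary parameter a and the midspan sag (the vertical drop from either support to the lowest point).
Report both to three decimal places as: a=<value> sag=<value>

a=59.839 sag=6.425

seed: a₀ = √(S³/(24(L−S))) = √(54.976³/(24·1.954)) = 59.523959
iter 1: u=0.461797  f(a)=+2.094e-02  f'(a)=-6.707e-02  a ← 59.523959 − (+2.094e-02/-6.707e-02) = 59.836212
iter 2: u=0.459387  f(a)=+1.659e-04  f'(a)=-6.601e-02  a ← 59.836212 − (+1.659e-04/-6.601e-02) = 59.838726
iter 3: u=0.459368  f(a)=+1.060e-08  f'(a)=-6.600e-02  a ← 59.838726 − (+1.060e-08/-6.600e-02) = 59.838726
iter 4: u=0.459368  f(a)=+7.105e-15  f'(a)=-6.600e-02  a ← 59.838726 − (+7.105e-15/-6.600e-02) = 59.838726
converged: |Δa| < 1e-12 after 4 iterations
sag = a·(cosh(S/(2a)) − 1) = 59.838726·(cosh(0.459368) − 1) = 6.425362
T_max/T_min = cosh(S/(2a)) = 1.107378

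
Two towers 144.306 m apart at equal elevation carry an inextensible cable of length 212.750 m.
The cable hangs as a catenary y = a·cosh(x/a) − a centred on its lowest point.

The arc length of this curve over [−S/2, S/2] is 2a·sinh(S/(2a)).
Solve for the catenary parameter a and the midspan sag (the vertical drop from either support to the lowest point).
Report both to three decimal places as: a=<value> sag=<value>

seed: a₀ = √(S³/(24(L−S))) = √(144.306³/(24·68.444)) = 42.771381
iter 1: u=1.686946  f(a)=+1.043e+01  f'(a)=-4.209e+00  a ← 42.771381 − (+1.043e+01/-4.209e+00) = 45.248423
iter 2: u=1.594597  f(a)=+9.743e-01  f'(a)=-3.456e+00  a ← 45.248423 − (+9.743e-01/-3.456e+00) = 45.530343
iter 3: u=1.584723  f(a)=+1.045e-02  f'(a)=-3.382e+00  a ← 45.530343 − (+1.045e-02/-3.382e+00) = 45.533432
iter 4: u=1.584616  f(a)=+1.229e-06  f'(a)=-3.381e+00  a ← 45.533432 − (+1.229e-06/-3.381e+00) = 45.533432
iter 5: u=1.584616  f(a)=+0.000e+00  f'(a)=-3.381e+00  a ← 45.533432 − (+0.000e+00/-3.381e+00) = 45.533432
converged: |Δa| < 1e-12 after 5 iterations
sag = a·(cosh(S/(2a)) − 1) = 45.533432·(cosh(1.584616) − 1) = 70.177130
T_max/T_min = cosh(S/(2a)) = 2.541222

a=45.533 sag=70.177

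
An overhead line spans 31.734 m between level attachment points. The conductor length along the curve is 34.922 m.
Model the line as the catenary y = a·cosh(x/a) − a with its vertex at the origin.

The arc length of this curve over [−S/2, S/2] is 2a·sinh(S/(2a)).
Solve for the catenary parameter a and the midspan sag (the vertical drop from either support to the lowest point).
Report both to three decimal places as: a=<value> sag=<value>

seed: a₀ = √(S³/(24(L−S))) = √(31.734³/(24·3.188)) = 20.437250
iter 1: u=0.776376  f(a)=+9.747e-02  f'(a)=-3.312e-01  a ← 20.437250 − (+9.747e-02/-3.312e-01) = 20.731550
iter 2: u=0.765355  f(a)=+2.145e-03  f'(a)=-3.168e-01  a ← 20.731550 − (+2.145e-03/-3.168e-01) = 20.738323
iter 3: u=0.765105  f(a)=+1.091e-06  f'(a)=-3.164e-01  a ← 20.738323 − (+1.091e-06/-3.164e-01) = 20.738327
iter 4: u=0.765105  f(a)=+2.842e-13  f'(a)=-3.164e-01  a ← 20.738327 − (+2.842e-13/-3.164e-01) = 20.738327
converged: |Δa| < 1e-12 after 4 iterations
sag = a·(cosh(S/(2a)) − 1) = 20.738327·(cosh(0.765105) − 1) = 6.371906
T_max/T_min = cosh(S/(2a)) = 1.307253

a=20.738 sag=6.372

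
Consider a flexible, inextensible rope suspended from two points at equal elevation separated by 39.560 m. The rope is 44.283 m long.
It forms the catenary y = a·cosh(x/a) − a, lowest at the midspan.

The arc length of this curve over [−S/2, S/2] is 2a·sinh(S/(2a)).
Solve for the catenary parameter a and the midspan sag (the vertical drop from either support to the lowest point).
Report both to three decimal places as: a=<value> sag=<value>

seed: a₀ = √(S³/(24(L−S))) = √(39.560³/(24·4.723)) = 23.370598
iter 1: u=0.846363  f(a)=+1.721e-01  f'(a)=-4.339e-01  a ← 23.370598 − (+1.721e-01/-4.339e-01) = 23.767189
iter 2: u=0.832240  f(a)=+4.478e-03  f'(a)=-4.116e-01  a ← 23.767189 − (+4.478e-03/-4.116e-01) = 23.778069
iter 3: u=0.831859  f(a)=+3.212e-06  f'(a)=-4.110e-01  a ← 23.778069 − (+3.212e-06/-4.110e-01) = 23.778077
iter 4: u=0.831859  f(a)=+1.663e-12  f'(a)=-4.110e-01  a ← 23.778077 − (+1.663e-12/-4.110e-01) = 23.778077
converged: |Δa| < 1e-12 after 4 iterations
sag = a·(cosh(S/(2a)) − 1) = 23.778077·(cosh(0.831859) − 1) = 8.712583
T_max/T_min = cosh(S/(2a)) = 1.366412

a=23.778 sag=8.713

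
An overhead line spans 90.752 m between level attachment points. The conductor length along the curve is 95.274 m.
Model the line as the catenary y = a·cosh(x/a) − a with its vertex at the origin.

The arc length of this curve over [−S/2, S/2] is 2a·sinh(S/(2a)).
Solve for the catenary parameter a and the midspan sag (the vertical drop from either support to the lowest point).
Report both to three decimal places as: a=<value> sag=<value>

seed: a₀ = √(S³/(24(L−S))) = √(90.752³/(24·4.522)) = 82.987639
iter 1: u=0.546780  f(a)=+6.808e-02  f'(a)=-1.123e-01  a ← 82.987639 − (+6.808e-02/-1.123e-01) = 83.594016
iter 2: u=0.542814  f(a)=+7.534e-04  f'(a)=-1.098e-01  a ← 83.594016 − (+7.534e-04/-1.098e-01) = 83.600878
iter 3: u=0.542769  f(a)=+9.456e-08  f'(a)=-1.098e-01  a ← 83.600878 − (+9.456e-08/-1.098e-01) = 83.600879
iter 4: u=0.542769  f(a)=+0.000e+00  f'(a)=-1.098e-01  a ← 83.600879 − (+0.000e+00/-1.098e-01) = 83.600879
converged: |Δa| < 1e-12 after 4 iterations
sag = a·(cosh(S/(2a)) − 1) = 83.600879·(cosh(0.542769) − 1) = 12.619653
T_max/T_min = cosh(S/(2a)) = 1.150951

a=83.601 sag=12.620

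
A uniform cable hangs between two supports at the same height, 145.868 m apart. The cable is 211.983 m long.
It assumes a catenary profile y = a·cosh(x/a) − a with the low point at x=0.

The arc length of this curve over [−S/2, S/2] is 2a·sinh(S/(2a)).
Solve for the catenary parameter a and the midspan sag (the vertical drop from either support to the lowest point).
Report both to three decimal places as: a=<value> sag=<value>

seed: a₀ = √(S³/(24(L−S))) = √(145.868³/(24·66.115)) = 44.226688
iter 1: u=1.649095  f(a)=+9.595e+00  f'(a)=-3.886e+00  a ← 44.226688 − (+9.595e+00/-3.886e+00) = 46.695736
iter 2: u=1.561899  f(a)=+8.621e-01  f'(a)=-3.216e+00  a ← 46.695736 − (+8.621e-01/-3.216e+00) = 46.963768
iter 3: u=1.552984  f(a)=+8.477e-03  f'(a)=-3.153e+00  a ← 46.963768 − (+8.477e-03/-3.153e+00) = 46.966456
iter 4: u=1.552896  f(a)=+8.376e-07  f'(a)=-3.153e+00  a ← 46.966456 − (+8.376e-07/-3.153e+00) = 46.966456
iter 5: u=1.552896  f(a)=+2.842e-14  f'(a)=-3.153e+00  a ← 46.966456 − (+2.842e-14/-3.153e+00) = 46.966456
converged: |Δa| < 1e-12 after 5 iterations
sag = a·(cosh(S/(2a)) − 1) = 46.966456·(cosh(1.552896) − 1) = 68.964756
T_max/T_min = cosh(S/(2a)) = 2.468383

a=46.966 sag=68.965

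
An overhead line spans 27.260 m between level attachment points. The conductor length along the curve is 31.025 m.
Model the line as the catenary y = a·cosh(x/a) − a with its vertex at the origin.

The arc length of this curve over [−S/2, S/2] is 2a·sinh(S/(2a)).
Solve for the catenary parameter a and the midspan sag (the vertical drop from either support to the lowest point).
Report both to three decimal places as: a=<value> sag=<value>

a=15.274 sag=6.496

seed: a₀ = √(S³/(24(L−S))) = √(27.260³/(24·3.765)) = 14.972719
iter 1: u=0.910322  f(a)=+1.591e-01  f'(a)=-5.458e-01  a ← 14.972719 − (+1.591e-01/-5.458e-01) = 15.264220
iter 2: u=0.892938  f(a)=+4.765e-03  f'(a)=-5.136e-01  a ← 15.264220 − (+4.765e-03/-5.136e-01) = 15.273499
iter 3: u=0.892395  f(a)=+4.567e-06  f'(a)=-5.126e-01  a ← 15.273499 − (+4.567e-06/-5.126e-01) = 15.273508
iter 4: u=0.892395  f(a)=+4.203e-12  f'(a)=-5.126e-01  a ← 15.273508 − (+4.203e-12/-5.126e-01) = 15.273508
converged: |Δa| < 1e-12 after 4 iterations
sag = a·(cosh(S/(2a)) − 1) = 15.273508·(cosh(0.892395) − 1) = 6.496143
T_max/T_min = cosh(S/(2a)) = 1.425321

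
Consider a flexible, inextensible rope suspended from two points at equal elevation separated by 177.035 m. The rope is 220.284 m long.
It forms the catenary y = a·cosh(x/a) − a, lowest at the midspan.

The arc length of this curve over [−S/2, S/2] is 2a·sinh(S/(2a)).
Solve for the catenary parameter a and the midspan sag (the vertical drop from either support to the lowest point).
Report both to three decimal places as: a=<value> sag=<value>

a=75.654 sag=57.968

seed: a₀ = √(S³/(24(L−S))) = √(177.035³/(24·43.249)) = 73.113075
iter 1: u=1.210693  f(a)=+3.283e+00  f'(a)=-1.366e+00  a ← 73.113075 − (+3.283e+00/-1.366e+00) = 75.516460
iter 2: u=1.172162  f(a)=+1.688e-01  f'(a)=-1.229e+00  a ← 75.516460 − (+1.688e-01/-1.229e+00) = 75.653857
iter 3: u=1.170033  f(a)=+5.000e-04  f'(a)=-1.221e+00  a ← 75.653857 − (+5.000e-04/-1.221e+00) = 75.654267
iter 4: u=1.170027  f(a)=+4.415e-09  f'(a)=-1.221e+00  a ← 75.654267 − (+4.415e-09/-1.221e+00) = 75.654267
iter 5: u=1.170027  f(a)=+2.842e-14  f'(a)=-1.221e+00  a ← 75.654267 − (+2.842e-14/-1.221e+00) = 75.654267
converged: |Δa| < 1e-12 after 5 iterations
sag = a·(cosh(S/(2a)) − 1) = 75.654267·(cosh(1.170027) − 1) = 57.967693
T_max/T_min = cosh(S/(2a)) = 1.766218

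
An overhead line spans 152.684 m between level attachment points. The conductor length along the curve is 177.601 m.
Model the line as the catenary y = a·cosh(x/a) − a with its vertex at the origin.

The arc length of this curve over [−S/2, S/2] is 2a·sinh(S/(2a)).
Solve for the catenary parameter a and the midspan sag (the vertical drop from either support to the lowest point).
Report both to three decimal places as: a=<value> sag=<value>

seed: a₀ = √(S³/(24(L−S))) = √(152.684³/(24·24.917)) = 77.150154
iter 1: u=0.989525  f(a)=+1.249e+00  f'(a)=-7.114e-01  a ← 77.150154 − (+1.249e+00/-7.114e-01) = 78.905361
iter 2: u=0.967513  f(a)=+4.388e-02  f'(a)=-6.622e-01  a ← 78.905361 − (+4.388e-02/-6.622e-01) = 78.971630
iter 3: u=0.966702  f(a)=+5.858e-05  f'(a)=-6.605e-01  a ← 78.971630 − (+5.858e-05/-6.605e-01) = 78.971719
iter 4: u=0.966700  f(a)=+1.046e-10  f'(a)=-6.605e-01  a ← 78.971719 − (+1.046e-10/-6.605e-01) = 78.971719
iter 5: u=0.966700  f(a)=+0.000e+00  f'(a)=-6.605e-01  a ← 78.971719 − (+0.000e+00/-6.605e-01) = 78.971719
converged: |Δa| < 1e-12 after 5 iterations
sag = a·(cosh(S/(2a)) − 1) = 78.971719·(cosh(0.966700) − 1) = 39.864560
T_max/T_min = cosh(S/(2a)) = 1.504795

a=78.972 sag=39.865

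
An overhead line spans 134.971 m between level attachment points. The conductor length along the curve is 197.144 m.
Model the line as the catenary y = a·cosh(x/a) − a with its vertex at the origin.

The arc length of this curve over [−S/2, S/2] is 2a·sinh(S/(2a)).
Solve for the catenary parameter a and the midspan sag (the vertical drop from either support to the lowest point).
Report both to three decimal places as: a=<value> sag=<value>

seed: a₀ = √(S³/(24(L−S))) = √(134.971³/(24·62.173)) = 40.593282
iter 1: u=1.662480  f(a)=+9.179e+00  f'(a)=-3.998e+00  a ← 40.593282 − (+9.179e+00/-3.998e+00) = 42.889395
iter 2: u=1.573478  f(a)=+8.364e-01  f'(a)=-3.300e+00  a ← 42.889395 − (+8.364e-01/-3.300e+00) = 43.142887
iter 3: u=1.564232  f(a)=+8.483e-03  f'(a)=-3.233e+00  a ← 43.142887 − (+8.483e-03/-3.233e+00) = 43.145511
iter 4: u=1.564137  f(a)=+8.920e-07  f'(a)=-3.232e+00  a ← 43.145511 − (+8.920e-07/-3.232e+00) = 43.145511
iter 5: u=1.564137  f(a)=+5.684e-14  f'(a)=-3.232e+00  a ← 43.145511 − (+5.684e-14/-3.232e+00) = 43.145511
converged: |Δa| < 1e-12 after 5 iterations
sag = a·(cosh(S/(2a)) − 1) = 43.145511·(cosh(1.564137) − 1) = 64.455485
T_max/T_min = cosh(S/(2a)) = 2.493909

a=43.146 sag=64.455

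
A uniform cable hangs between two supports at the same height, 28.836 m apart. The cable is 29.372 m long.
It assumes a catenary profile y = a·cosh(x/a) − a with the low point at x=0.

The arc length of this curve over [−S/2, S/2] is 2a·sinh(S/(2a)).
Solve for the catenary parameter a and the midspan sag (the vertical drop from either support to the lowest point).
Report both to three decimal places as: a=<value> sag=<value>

seed: a₀ = √(S³/(24(L−S))) = √(28.836³/(24·0.536)) = 43.173227
iter 1: u=0.333957  f(a)=+2.997e-03  f'(a)=-2.511e-02  a ← 43.173227 − (+2.997e-03/-2.511e-02) = 43.292585
iter 2: u=0.333036  f(a)=+1.247e-05  f'(a)=-2.490e-02  a ← 43.292585 − (+1.247e-05/-2.490e-02) = 43.293086
iter 3: u=0.333032  f(a)=+2.181e-10  f'(a)=-2.490e-02  a ← 43.293086 − (+2.181e-10/-2.490e-02) = 43.293086
iter 4: u=0.333032  f(a)=+0.000e+00  f'(a)=-2.490e-02  a ← 43.293086 − (+0.000e+00/-2.490e-02) = 43.293086
converged: |Δa| < 1e-12 after 4 iterations
sag = a·(cosh(S/(2a)) − 1) = 43.293086·(cosh(0.333032) − 1) = 2.423102
T_max/T_min = cosh(S/(2a)) = 1.055970

a=43.293 sag=2.423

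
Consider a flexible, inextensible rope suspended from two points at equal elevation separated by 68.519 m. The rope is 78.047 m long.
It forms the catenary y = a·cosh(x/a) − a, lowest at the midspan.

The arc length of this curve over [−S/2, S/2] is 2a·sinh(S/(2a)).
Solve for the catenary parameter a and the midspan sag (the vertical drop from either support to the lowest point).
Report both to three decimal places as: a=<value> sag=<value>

a=38.265 sag=16.389

seed: a₀ = √(S³/(24(L−S))) = √(68.519³/(24·9.528)) = 37.506801
iter 1: u=0.913421  f(a)=+4.055e-01  f'(a)=-5.517e-01  a ← 37.506801 − (+4.055e-01/-5.517e-01) = 38.241688
iter 2: u=0.895868  f(a)=+1.222e-02  f'(a)=-5.189e-01  a ← 38.241688 − (+1.222e-02/-5.189e-01) = 38.265243
iter 3: u=0.895316  f(a)=+1.187e-05  f'(a)=-5.179e-01  a ← 38.265243 − (+1.187e-05/-5.179e-01) = 38.265266
iter 4: u=0.895316  f(a)=+1.124e-11  f'(a)=-5.179e-01  a ← 38.265266 − (+1.124e-11/-5.179e-01) = 38.265266
converged: |Δa| < 1e-12 after 4 iterations
sag = a·(cosh(S/(2a)) − 1) = 38.265266·(cosh(0.895316) − 1) = 16.388774
T_max/T_min = cosh(S/(2a)) = 1.428294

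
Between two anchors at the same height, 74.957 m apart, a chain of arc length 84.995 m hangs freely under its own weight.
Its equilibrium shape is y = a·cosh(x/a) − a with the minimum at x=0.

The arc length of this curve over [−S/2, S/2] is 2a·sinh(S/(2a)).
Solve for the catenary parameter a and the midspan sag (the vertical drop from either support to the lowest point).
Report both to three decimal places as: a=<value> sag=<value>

a=42.626 sag=17.565

seed: a₀ = √(S³/(24(L−S))) = √(74.957³/(24·10.038)) = 41.810858
iter 1: u=0.896382  f(a)=+4.111e-01  f'(a)=-5.199e-01  a ← 41.810858 − (+4.111e-01/-5.199e-01) = 42.601596
iter 2: u=0.879744  f(a)=+1.195e-02  f'(a)=-4.900e-01  a ← 42.601596 − (+1.195e-02/-4.900e-01) = 42.625985
iter 3: u=0.879241  f(a)=+1.077e-05  f'(a)=-4.892e-01  a ← 42.625985 − (+1.077e-05/-4.892e-01) = 42.626007
iter 4: u=0.879240  f(a)=+8.768e-12  f'(a)=-4.892e-01  a ← 42.626007 − (+8.768e-12/-4.892e-01) = 42.626007
converged: |Δa| < 1e-12 after 4 iterations
sag = a·(cosh(S/(2a)) − 1) = 42.626007·(cosh(0.879240) − 1) = 17.565471
T_max/T_min = cosh(S/(2a)) = 1.412083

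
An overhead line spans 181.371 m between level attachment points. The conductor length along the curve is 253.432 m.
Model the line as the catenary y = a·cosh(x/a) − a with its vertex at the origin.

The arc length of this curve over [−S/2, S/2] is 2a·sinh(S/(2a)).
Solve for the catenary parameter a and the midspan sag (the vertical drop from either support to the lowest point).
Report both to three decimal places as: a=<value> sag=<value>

a=61.958 sag=79.095

seed: a₀ = √(S³/(24(L−S))) = √(181.371³/(24·72.061)) = 58.734869
iter 1: u=1.543981  f(a)=+9.093e+00  f'(a)=-3.091e+00  a ← 58.734869 − (+9.093e+00/-3.091e+00) = 61.676920
iter 2: u=1.470331  f(a)=+7.279e-01  f'(a)=-2.614e+00  a ← 61.676920 − (+7.279e-01/-2.614e+00) = 61.955371
iter 3: u=1.463723  f(a)=+5.561e-03  f'(a)=-2.574e+00  a ← 61.955371 − (+5.561e-03/-2.574e+00) = 61.957531
iter 4: u=1.463672  f(a)=+3.300e-07  f'(a)=-2.574e+00  a ← 61.957531 − (+3.300e-07/-2.574e+00) = 61.957531
iter 5: u=1.463672  f(a)=+0.000e+00  f'(a)=-2.574e+00  a ← 61.957531 − (+0.000e+00/-2.574e+00) = 61.957531
converged: |Δa| < 1e-12 after 5 iterations
sag = a·(cosh(S/(2a)) − 1) = 61.957531·(cosh(1.463672) − 1) = 79.094517
T_max/T_min = cosh(S/(2a)) = 2.276592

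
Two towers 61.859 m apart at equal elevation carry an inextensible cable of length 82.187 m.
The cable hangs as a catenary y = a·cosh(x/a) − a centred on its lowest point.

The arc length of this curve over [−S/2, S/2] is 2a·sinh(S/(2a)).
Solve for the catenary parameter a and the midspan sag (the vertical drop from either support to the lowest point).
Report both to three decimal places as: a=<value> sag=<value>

a=23.040 sag=24.072

seed: a₀ = √(S³/(24(L−S))) = √(61.859³/(24·20.328)) = 22.026799
iter 1: u=1.404176  f(a)=+2.101e+00  f'(a)=-2.236e+00  a ← 22.026799 − (+2.101e+00/-2.236e+00) = 22.966201
iter 2: u=1.346740  f(a)=+1.419e-01  f'(a)=-1.944e+00  a ← 22.966201 − (+1.419e-01/-1.944e+00) = 23.039194
iter 3: u=1.342473  f(a)=+7.506e-04  f'(a)=-1.923e+00  a ← 23.039194 − (+7.506e-04/-1.923e+00) = 23.039585
iter 4: u=1.342450  f(a)=+2.126e-08  f'(a)=-1.923e+00  a ← 23.039585 − (+2.126e-08/-1.923e+00) = 23.039585
iter 5: u=1.342450  f(a)=-1.421e-14  f'(a)=-1.923e+00  a ← 23.039585 − (-1.421e-14/-1.923e+00) = 23.039585
converged: |Δa| < 1e-12 after 5 iterations
sag = a·(cosh(S/(2a)) − 1) = 23.039585·(cosh(1.342450) − 1) = 24.071966
T_max/T_min = cosh(S/(2a)) = 2.044809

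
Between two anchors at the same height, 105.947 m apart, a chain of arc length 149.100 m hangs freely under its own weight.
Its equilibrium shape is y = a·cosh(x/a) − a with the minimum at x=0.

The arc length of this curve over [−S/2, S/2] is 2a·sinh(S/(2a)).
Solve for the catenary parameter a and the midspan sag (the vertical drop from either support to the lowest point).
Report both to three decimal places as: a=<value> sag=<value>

a=35.789 sag=46.907

seed: a₀ = √(S³/(24(L−S))) = √(105.947³/(24·43.153)) = 33.886123
iter 1: u=1.563280  f(a)=+5.590e+00  f'(a)=-3.226e+00  a ← 33.886123 − (+5.590e+00/-3.226e+00) = 35.618928
iter 2: u=1.487229  f(a)=+4.574e-01  f'(a)=-2.718e+00  a ← 35.618928 − (+4.574e-01/-2.718e+00) = 35.787224
iter 3: u=1.480235  f(a)=+3.666e-03  f'(a)=-2.675e+00  a ← 35.787224 − (+3.666e-03/-2.675e+00) = 35.788595
iter 4: u=1.480178  f(a)=+2.396e-07  f'(a)=-2.674e+00  a ← 35.788595 − (+2.396e-07/-2.674e+00) = 35.788595
iter 5: u=1.480178  f(a)=+0.000e+00  f'(a)=-2.674e+00  a ← 35.788595 − (+0.000e+00/-2.674e+00) = 35.788595
converged: |Δa| < 1e-12 after 5 iterations
sag = a·(cosh(S/(2a)) − 1) = 35.788595·(cosh(1.480178) − 1) = 46.906786
T_max/T_min = cosh(S/(2a)) = 2.310663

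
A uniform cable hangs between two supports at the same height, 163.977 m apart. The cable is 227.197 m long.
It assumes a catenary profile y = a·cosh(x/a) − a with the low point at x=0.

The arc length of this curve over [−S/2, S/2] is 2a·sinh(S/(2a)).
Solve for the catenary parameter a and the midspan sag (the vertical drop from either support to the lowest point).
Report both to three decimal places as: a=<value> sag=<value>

a=56.783 sag=70.217

seed: a₀ = √(S³/(24(L−S))) = √(163.977³/(24·63.220)) = 53.906550
iter 1: u=1.520938  f(a)=+7.728e+00  f'(a)=-2.935e+00  a ← 53.906550 − (+7.728e+00/-2.935e+00) = 56.539718
iter 2: u=1.450105  f(a)=+6.023e-01  f'(a)=-2.494e+00  a ← 56.539718 − (+6.023e-01/-2.494e+00) = 56.781259
iter 3: u=1.443936  f(a)=+4.343e-03  f'(a)=-2.458e+00  a ← 56.781259 − (+4.343e-03/-2.458e+00) = 56.783025
iter 4: u=1.443891  f(a)=+2.293e-07  f'(a)=-2.458e+00  a ← 56.783025 − (+2.293e-07/-2.458e+00) = 56.783026
iter 5: u=1.443891  f(a)=-2.842e-14  f'(a)=-2.458e+00  a ← 56.783026 − (-2.842e-14/-2.458e+00) = 56.783026
converged: |Δa| < 1e-12 after 5 iterations
sag = a·(cosh(S/(2a)) − 1) = 56.783026·(cosh(1.443891) − 1) = 70.216704
T_max/T_min = cosh(S/(2a)) = 2.236579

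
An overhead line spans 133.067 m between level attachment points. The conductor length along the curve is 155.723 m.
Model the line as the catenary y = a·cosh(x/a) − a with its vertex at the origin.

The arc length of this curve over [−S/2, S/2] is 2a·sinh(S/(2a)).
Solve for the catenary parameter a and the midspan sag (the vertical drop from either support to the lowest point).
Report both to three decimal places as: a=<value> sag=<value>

seed: a₀ = √(S³/(24(L−S))) = √(133.067³/(24·22.656)) = 65.827644
iter 1: u=1.010723  f(a)=+1.186e+00  f'(a)=-7.613e-01  a ← 65.827644 − (+1.186e+00/-7.613e-01) = 67.385257
iter 2: u=0.987360  f(a)=+4.339e-02  f'(a)=-7.065e-01  a ← 67.385257 − (+4.339e-02/-7.065e-01) = 67.446677
iter 3: u=0.986461  f(a)=+6.300e-05  f'(a)=-7.044e-01  a ← 67.446677 − (+6.300e-05/-7.044e-01) = 67.446767
iter 4: u=0.986459  f(a)=+1.332e-10  f'(a)=-7.044e-01  a ← 67.446767 − (+1.332e-10/-7.044e-01) = 67.446767
iter 5: u=0.986459  f(a)=+0.000e+00  f'(a)=-7.044e-01  a ← 67.446767 − (+0.000e+00/-7.044e-01) = 67.446767
converged: |Δa| < 1e-12 after 5 iterations
sag = a·(cosh(S/(2a)) − 1) = 67.446767·(cosh(0.986459) − 1) = 35.565269
T_max/T_min = cosh(S/(2a)) = 1.527309

a=67.447 sag=35.565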